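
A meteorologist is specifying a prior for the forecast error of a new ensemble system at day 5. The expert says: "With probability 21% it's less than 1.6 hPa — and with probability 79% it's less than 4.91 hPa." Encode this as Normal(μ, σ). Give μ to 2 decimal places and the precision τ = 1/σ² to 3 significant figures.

The p-quantile of Normal(μ,σ) is μ + z_p·σ, with z_{0.21} = -0.8064 and z_{0.79} = 0.8064.
Eliminate σ: μ = (z₂·x₁ − z₁·x₂)/(z₂ − z₁) = (0.8064·1.6 − (-0.8064)·4.91)/1.613 = 3.26.
Then σ = (x₂ − x₁)/(z₂ − z₁) = (4.91 − 1.6)/1.613 = 2.05.
Precision τ = 1/σ² = 1/2.052² = 0.237.

μ = 3.26, τ = 0.237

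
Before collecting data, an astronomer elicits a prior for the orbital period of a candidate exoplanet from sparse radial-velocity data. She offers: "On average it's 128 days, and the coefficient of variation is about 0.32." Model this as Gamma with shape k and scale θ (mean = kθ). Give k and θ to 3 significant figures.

k ≈ 9.77, θ ≈ 13.1

For Gamma(k, scale θ): mean = kθ, variance = kθ², so CV = 1/√k.
CV = 0.32, hence k = 1/CV² = 9.77.
Then θ = mean/k = 128/9.77 = 13.1.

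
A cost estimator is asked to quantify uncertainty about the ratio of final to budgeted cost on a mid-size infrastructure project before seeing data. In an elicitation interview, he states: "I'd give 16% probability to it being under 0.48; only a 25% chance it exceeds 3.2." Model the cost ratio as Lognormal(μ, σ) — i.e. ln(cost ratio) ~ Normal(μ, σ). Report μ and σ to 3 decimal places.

If T ~ Lognormal(μ,σ) then ln T ~ Normal(μ,σ), so the p-quantile of ln T is μ + z_p·σ.
ln(0.48) = -0.734 and ln(3.2) = 1.163; z_{0.16} = -0.9945, z_{0.75} = 0.6745.
σ = (1.163 − -0.734)/(0.6745 − (-0.9945)) = 1.137.
μ = -0.734 − (-0.9945)·1.137 = 0.396.

μ ≈ 0.396, σ ≈ 1.137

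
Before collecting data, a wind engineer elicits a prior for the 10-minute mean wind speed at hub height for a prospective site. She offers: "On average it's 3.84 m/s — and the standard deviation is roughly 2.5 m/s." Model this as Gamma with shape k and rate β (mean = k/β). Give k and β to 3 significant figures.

For Gamma(k, rate β): mean = k/β, variance = k/β², so CV = 1/√k.
CV = SD/mean = 2.5/3.84 = 0.651, hence k = 1/CV² = 2.36.
Then β = k/mean = 2.36/3.84 = 0.614.

k ≈ 2.36, β ≈ 0.614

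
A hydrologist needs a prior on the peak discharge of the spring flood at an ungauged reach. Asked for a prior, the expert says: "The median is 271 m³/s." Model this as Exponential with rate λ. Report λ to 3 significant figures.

Exponential median = ln 2 / λ, so λ = ln 2 / 271.0 = 0.00256.

λ ≈ 0.00256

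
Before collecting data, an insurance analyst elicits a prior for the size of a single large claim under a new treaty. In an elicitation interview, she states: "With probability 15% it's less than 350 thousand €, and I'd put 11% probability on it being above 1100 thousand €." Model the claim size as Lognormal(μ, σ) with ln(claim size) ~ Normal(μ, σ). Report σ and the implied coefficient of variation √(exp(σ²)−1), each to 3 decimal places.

σ ≈ 0.506, CV ≈ 0.540

If T ~ Lognormal(μ,σ) then ln T ~ Normal(μ,σ), so the p-quantile of ln T is μ + z_p·σ.
ln(350) = 5.858 and ln(1100) = 7.003; z_{0.15} = -1.036, z_{0.89} = 1.227.
σ = (7.003 − 5.858)/(1.227 − (-1.036)) = 0.506.
μ = 5.858 − (-1.036)·0.506 = 6.382.
CV = √(exp(σ²)−1) = √(exp(0.2561)−1) = 0.540.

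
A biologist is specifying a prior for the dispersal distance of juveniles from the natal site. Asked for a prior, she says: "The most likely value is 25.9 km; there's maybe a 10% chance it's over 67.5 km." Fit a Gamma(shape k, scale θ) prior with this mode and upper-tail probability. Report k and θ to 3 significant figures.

Gamma(k,θ) with k>1 has mode (k−1)θ, so θ = 25.9/(k−1).
Need P(X < 67.5) = 0.9 with θ tied to k this way. Start at k = 2, θ = 25.9: P(X<67.5) ≈ 0.734.
Too low — raise k to concentrate. Iterating converges to k ≈ 3.09.
Then θ = 25.9/(3.09−1) ≈ 12.4.

k ≈ 3.09, θ ≈ 12.4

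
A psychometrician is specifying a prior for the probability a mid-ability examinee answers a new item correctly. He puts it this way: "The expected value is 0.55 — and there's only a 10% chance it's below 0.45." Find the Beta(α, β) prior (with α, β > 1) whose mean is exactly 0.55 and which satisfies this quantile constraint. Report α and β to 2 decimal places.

α ≈ 22.41, β ≈ 18.34

With mean 0.55 fixed, write α = 0.55s, β = 0.45s where s = α+β.
Need P(θ < 0.45) = 0.1 under Beta(0.55s, 0.45s). Normal approximation: (q−m)/√(m(1−m)/s) ≈ z_{0.1} = -1.28, so s ≈ 0.55·0.45·(-1.28)²/(0.45−0.55)² = 40.6.
At s = 40.6: P(θ<0.45) ≈ 0.100. Adjusting to match 0.1 gives s ≈ 40.75.
So α = 0.55·40.75 ≈ 22.41, β = 0.45·40.75 ≈ 18.34.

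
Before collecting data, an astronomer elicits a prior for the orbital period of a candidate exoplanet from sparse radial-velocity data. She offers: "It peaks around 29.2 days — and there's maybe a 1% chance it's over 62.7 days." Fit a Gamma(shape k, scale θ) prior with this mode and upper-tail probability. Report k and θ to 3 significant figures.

k ≈ 9.3, θ ≈ 3.52

Gamma(k,θ) with k>1 has mode (k−1)θ, so θ = 29.2/(k−1).
Need P(X < 62.7) = 0.99 with θ tied to k this way. Start at k = 2, θ = 29.2: P(X<62.7) ≈ 0.632.
Too low — raise k to concentrate. Iterating converges to k ≈ 9.3.
Then θ = 29.2/(9.3−1) ≈ 3.52.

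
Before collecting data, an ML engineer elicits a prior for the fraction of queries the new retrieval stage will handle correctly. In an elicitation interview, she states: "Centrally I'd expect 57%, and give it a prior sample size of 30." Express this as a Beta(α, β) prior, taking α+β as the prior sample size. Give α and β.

α = 17.1, β = 12.9

Under the effective-sample-size interpretation, Beta(α, β) has prior mean α/(α+β) and prior sample size α+β.
So α+β = 30 and α/(α+β) = 0.57, giving α = 0.57·30 = 17.1 and β = 30 − 17.1 = 12.9.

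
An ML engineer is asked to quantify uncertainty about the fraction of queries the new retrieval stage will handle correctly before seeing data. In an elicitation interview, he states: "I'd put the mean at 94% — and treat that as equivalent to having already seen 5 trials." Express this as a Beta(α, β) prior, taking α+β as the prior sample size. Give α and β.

α = 4.7, β = 0.3

Under the effective-sample-size interpretation, Beta(α, β) has prior mean α/(α+β) and prior sample size α+β.
So α+β = 5 and α/(α+β) = 0.94, giving α = 0.94·5 = 4.7 and β = 5 − 4.7 = 0.3.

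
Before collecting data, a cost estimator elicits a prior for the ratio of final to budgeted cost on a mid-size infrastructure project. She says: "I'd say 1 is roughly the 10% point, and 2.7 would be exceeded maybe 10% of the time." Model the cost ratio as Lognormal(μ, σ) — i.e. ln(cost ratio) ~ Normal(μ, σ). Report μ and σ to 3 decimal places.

If T ~ Lognormal(μ,σ) then ln T ~ Normal(μ,σ), so the p-quantile of ln T is μ + z_p·σ.
ln(1) = 0 and ln(2.7) = 0.9933; z_{0.1} = -1.282, z_{0.9} = 1.282.
σ = (0.9933 − 0)/(1.282 − (-1.282)) = 0.388.
μ = 0 − (-1.282)·0.388 = 0.497.

μ ≈ 0.497, σ ≈ 0.388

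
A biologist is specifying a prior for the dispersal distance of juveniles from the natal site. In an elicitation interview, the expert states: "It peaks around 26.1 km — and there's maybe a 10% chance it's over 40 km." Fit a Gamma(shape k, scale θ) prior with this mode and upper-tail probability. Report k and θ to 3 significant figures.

k ≈ 11.2, θ ≈ 2.55

Gamma(k,θ) with k>1 has mode (k−1)θ, so θ = 26.1/(k−1).
Need P(X < 40) = 0.9 with θ tied to k this way. Start at k = 2, θ = 26.1: P(X<40) ≈ 0.453.
Too low — raise k to concentrate. Iterating converges to k ≈ 11.2.
Then θ = 26.1/(11.2−1) ≈ 2.55.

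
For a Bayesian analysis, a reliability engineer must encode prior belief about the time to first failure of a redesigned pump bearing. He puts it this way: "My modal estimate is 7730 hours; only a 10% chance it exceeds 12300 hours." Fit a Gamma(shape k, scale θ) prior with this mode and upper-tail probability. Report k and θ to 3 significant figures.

Gamma(k,θ) with k>1 has mode (k−1)θ, so θ = 7730/(k−1).
Need P(X < 12300) = 0.9 with θ tied to k this way. Start at k = 2, θ = 7730: P(X<12300) ≈ 0.472.
Too low — raise k to concentrate. Iterating converges to k ≈ 9.7.
Then θ = 7730/(9.7−1) ≈ 888.

k ≈ 9.7, θ ≈ 888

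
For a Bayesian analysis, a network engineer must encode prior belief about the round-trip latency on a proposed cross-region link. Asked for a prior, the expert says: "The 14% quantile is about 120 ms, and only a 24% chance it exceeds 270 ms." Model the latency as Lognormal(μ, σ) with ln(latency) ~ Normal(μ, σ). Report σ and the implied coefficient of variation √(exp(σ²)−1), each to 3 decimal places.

If T ~ Lognormal(μ,σ) then ln T ~ Normal(μ,σ), so the p-quantile of ln T is μ + z_p·σ.
ln(120) = 4.787 and ln(270) = 5.598; z_{0.14} = -1.08, z_{0.76} = 0.7063.
σ = (5.598 − 4.787)/(0.7063 − (-1.08)) = 0.454.
μ = 4.787 − (-1.08)·0.454 = 5.278.
CV = √(exp(σ²)−1) = √(exp(0.2060)−1) = 0.478.

σ ≈ 0.454, CV ≈ 0.478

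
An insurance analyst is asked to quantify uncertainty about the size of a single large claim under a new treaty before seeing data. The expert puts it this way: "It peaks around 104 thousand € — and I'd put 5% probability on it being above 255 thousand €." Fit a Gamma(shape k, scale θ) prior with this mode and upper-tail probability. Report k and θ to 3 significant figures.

Gamma(k,θ) with k>1 has mode (k−1)θ, so θ = 104/(k−1).
Need P(X < 255) = 0.95 with θ tied to k this way. Start at k = 2, θ = 104: P(X<255) ≈ 0.703.
Too low — raise k to concentrate. Iterating converges to k ≈ 4.38.
Then θ = 104/(4.38−1) ≈ 30.7.

k ≈ 4.38, θ ≈ 30.7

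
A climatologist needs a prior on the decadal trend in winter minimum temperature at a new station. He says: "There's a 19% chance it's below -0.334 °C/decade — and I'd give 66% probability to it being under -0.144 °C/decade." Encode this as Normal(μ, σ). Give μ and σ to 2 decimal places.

μ = -0.20, σ = 0.15

For Normal(μ,σ), the p-quantile is μ + z_p·σ. Here z_{0.19} = -0.8779, z_{0.66} = 0.4125.
So -0.334 = μ − 0.8779σ and -0.144 = μ + 0.4125σ.
Subtracting: σ = (-0.144 − -0.334)/(0.4125 − (-0.8779)) = 0.15.
Then μ = -0.334 − (-0.8779)·0.15 = -0.20.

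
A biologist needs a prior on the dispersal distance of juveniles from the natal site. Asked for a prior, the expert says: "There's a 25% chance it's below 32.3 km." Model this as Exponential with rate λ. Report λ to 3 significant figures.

λ ≈ 0.00891

P(T < 32.3) = 1 − e^(−λ·32.3) = 0.25, so λ = −ln(1−0.25)/32.3 = −ln(0.75)/32.3 = 0.00891.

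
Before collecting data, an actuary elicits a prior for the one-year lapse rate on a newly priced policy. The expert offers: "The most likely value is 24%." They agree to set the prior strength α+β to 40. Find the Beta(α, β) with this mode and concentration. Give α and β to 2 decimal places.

α = 10.12, β = 29.88

For α,β > 1 the Beta mode is (α−1)/(α+β−2). With α+β = 40, the mode is (α−1)/38.
Set (α−1)/38 = 0.24 → α = 1 + 0.24·38 = 10.12.
β = 40 − α = 29.88.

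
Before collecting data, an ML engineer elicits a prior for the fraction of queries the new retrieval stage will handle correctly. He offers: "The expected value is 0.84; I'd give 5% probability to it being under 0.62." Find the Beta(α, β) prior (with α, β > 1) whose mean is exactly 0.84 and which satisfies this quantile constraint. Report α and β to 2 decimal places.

With mean 0.84 fixed, write α = 0.84s, β = 0.16s where s = α+β.
Need P(θ < 0.62) = 0.05 under Beta(0.84s, 0.16s). Normal approximation: (q−m)/√(m(1−m)/s) ≈ z_{0.05} = -1.64, so s ≈ 0.84·0.16·(-1.64)²/(0.62−0.84)² = 7.5.
At s = 7.5: P(θ<0.62) ≈ 0.067. Adjusting to match 0.05 gives s ≈ 9.57.
So α = 0.84·9.57 ≈ 8.04, β = 0.16·9.57 ≈ 1.53.

α ≈ 8.04, β ≈ 1.53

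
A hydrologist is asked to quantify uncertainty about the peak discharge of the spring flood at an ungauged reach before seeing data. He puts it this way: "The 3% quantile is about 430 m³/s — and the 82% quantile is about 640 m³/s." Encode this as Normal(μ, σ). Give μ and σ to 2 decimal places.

The p-quantile of Normal(μ,σ) is μ + z_p·σ, with z_{0.03} = -1.881 and z_{0.82} = 0.9154.
Eliminate σ: μ = (z₂·x₁ − z₁·x₂)/(z₂ − z₁) = (0.9154·430 − (-1.881)·640)/2.796 = 571.25.
Then σ = (x₂ − x₁)/(z₂ − z₁) = (640 − 430)/2.796 = 75.10.

μ = 571.25, σ = 75.10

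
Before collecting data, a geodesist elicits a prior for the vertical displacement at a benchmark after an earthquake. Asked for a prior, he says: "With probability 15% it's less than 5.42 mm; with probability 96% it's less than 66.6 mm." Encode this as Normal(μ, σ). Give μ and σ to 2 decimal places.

For Normal(μ,σ), the p-quantile is μ + z_p·σ. Here z_{0.15} = -1.036, z_{0.96} = 1.751.
So 5.42 = μ − 1.036σ and 66.6 = μ + 1.751σ.
Subtracting: σ = (66.6 − 5.42)/(1.751 − (-1.036)) = 21.95.
Then μ = 5.42 − (-1.036)·21.95 = 28.17.

μ = 28.17, σ = 21.95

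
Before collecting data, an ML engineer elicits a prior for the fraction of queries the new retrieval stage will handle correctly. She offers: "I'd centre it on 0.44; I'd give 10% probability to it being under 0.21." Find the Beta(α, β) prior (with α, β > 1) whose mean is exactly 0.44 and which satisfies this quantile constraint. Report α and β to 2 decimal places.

With mean 0.44 fixed, write α = 0.44s, β = 0.56s where s = α+β.
Need P(θ < 0.21) = 0.1 under Beta(0.44s, 0.56s). Normal approximation: (q−m)/√(m(1−m)/s) ≈ z_{0.1} = -1.28, so s ≈ 0.44·0.56·(-1.28)²/(0.21−0.44)² = 7.6.
At s = 7.6: P(θ<0.21) ≈ 0.088. Adjusting to match 0.1 gives s ≈ 6.96.
So α = 0.44·6.96 ≈ 3.06, β = 0.56·6.96 ≈ 3.90.

α ≈ 3.06, β ≈ 3.90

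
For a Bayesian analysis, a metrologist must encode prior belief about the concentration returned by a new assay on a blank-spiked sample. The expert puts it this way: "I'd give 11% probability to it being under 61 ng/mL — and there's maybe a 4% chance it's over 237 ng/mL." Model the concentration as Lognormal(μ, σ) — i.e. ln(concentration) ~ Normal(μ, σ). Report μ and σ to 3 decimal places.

If T ~ Lognormal(μ,σ) then ln T ~ Normal(μ,σ), so the p-quantile of ln T is μ + z_p·σ.
ln(61) = 4.111 and ln(237) = 5.468; z_{0.11} = -1.227, z_{0.96} = 1.751.
σ = (5.468 − 4.111)/(1.751 − (-1.227)) = 0.456.
μ = 4.111 − (-1.227)·0.456 = 4.670.

μ ≈ 4.670, σ ≈ 0.456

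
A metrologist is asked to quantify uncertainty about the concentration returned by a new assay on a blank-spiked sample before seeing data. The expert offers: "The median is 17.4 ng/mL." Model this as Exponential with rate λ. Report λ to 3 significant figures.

λ ≈ 0.0398

Exponential median = ln 2 / λ, so λ = ln 2 / 17.4 = 0.0398.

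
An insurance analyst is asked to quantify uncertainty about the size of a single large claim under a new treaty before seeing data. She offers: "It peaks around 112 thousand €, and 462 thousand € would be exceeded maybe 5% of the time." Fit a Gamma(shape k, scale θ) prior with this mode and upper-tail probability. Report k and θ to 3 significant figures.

k ≈ 2.25, θ ≈ 89.9

Gamma(k,θ) with k>1 has mode (k−1)θ, so θ = 112/(k−1).
Need P(X < 462) = 0.95 with θ tied to k this way. Start at k = 2, θ = 112: P(X<462) ≈ 0.917.
Too low — raise k to concentrate. Iterating converges to k ≈ 2.25.
Then θ = 112/(2.25−1) ≈ 89.9.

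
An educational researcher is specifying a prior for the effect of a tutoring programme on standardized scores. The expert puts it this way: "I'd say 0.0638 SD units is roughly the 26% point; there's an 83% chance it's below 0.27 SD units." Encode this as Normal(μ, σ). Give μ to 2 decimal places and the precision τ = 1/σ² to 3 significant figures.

For Normal(μ,σ), the p-quantile is μ + z_p·σ. Here z_{0.26} = -0.6433, z_{0.83} = 0.9542.
So 0.0638 = μ − 0.6433σ and 0.27 = μ + 0.9542σ.
Subtracting: σ = (0.27 − 0.0638)/(0.9542 − (-0.6433)) = 0.13.
Then μ = 0.0638 − (-0.6433)·0.13 = 0.15.
Precision τ = 1/σ² = 1/0.1291² = 60.

μ = 0.15, τ = 60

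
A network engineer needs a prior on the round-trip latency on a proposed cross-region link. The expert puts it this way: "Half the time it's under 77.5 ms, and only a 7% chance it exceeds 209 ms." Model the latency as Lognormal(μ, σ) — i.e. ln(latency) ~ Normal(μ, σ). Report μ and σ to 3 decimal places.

If T ~ Lognormal(μ,σ) then ln T ~ Normal(μ,σ), so the p-quantile of ln T is μ + z_p·σ.
ln(77.5) = 4.35 and ln(209) = 5.342; z_{0.5} = 0, z_{0.93} = 1.476.
σ = (5.342 − 4.35)/(1.476 − (0)) = 0.672.
μ = 4.35 − (0)·0.672 = 4.350.

μ ≈ 4.350, σ ≈ 0.672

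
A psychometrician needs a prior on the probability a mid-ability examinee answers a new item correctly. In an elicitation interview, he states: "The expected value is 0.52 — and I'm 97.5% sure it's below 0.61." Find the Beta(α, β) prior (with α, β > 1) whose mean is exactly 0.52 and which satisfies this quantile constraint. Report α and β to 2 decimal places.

With mean 0.52 fixed, write α = 0.52s, β = 0.48s where s = α+β.
Need P(θ < 0.61) = 0.975 under Beta(0.52s, 0.48s). Normal approximation: (q−m)/√(m(1−m)/s) ≈ z_{0.975} = 1.96, so s ≈ 0.52·0.48·(1.96)²/(0.61−0.52)² = 118.4.
At s = 118.4: P(θ<0.61) ≈ 0.976. Adjusting to match 0.975 gives s ≈ 116.08.
So α = 0.52·116.08 ≈ 60.36, β = 0.48·116.08 ≈ 55.72.

α ≈ 60.36, β ≈ 55.72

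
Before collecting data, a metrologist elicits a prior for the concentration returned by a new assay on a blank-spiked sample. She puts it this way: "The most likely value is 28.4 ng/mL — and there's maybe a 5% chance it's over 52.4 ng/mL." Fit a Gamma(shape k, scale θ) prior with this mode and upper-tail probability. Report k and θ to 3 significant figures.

k ≈ 8.42, θ ≈ 3.83

Gamma(k,θ) with k>1 has mode (k−1)θ, so θ = 28.4/(k−1).
Need P(X < 52.4) = 0.95 with θ tied to k this way. Start at k = 2, θ = 28.4: P(X<52.4) ≈ 0.550.
Too low — raise k to concentrate. Iterating converges to k ≈ 8.42.
Then θ = 28.4/(8.42−1) ≈ 3.83.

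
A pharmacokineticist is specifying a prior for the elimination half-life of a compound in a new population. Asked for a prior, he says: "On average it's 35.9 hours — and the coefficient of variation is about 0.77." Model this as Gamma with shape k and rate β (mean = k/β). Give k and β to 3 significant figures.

For Gamma(k, rate β): mean = k/β, variance = k/β², so CV = 1/√k.
CV = 0.77, hence k = 1/CV² = 1.69.
Then β = k/mean = 1.69/35.9 = 0.047.

k ≈ 1.69, β ≈ 0.047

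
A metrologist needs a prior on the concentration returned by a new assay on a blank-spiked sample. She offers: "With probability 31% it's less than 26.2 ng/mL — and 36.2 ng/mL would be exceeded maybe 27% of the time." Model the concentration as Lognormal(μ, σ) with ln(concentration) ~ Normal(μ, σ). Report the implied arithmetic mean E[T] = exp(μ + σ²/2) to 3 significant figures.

If T ~ Lognormal(μ,σ) then ln T ~ Normal(μ,σ), so the p-quantile of ln T is μ + z_p·σ.
ln(26.2) = 3.266 and ln(36.2) = 3.589; z_{0.31} = -0.4959, z_{0.73} = 0.6128.
σ = (3.589 − 3.266)/(0.6128 − (-0.4959)) = 0.292.
μ = 3.266 − (-0.4959)·0.292 = 3.410.
E[T] = exp(μ + σ²/2) = exp(3.410 + 0.0425) = 31.6 ng/mL.

E[T] ≈ 31.6 ng/mL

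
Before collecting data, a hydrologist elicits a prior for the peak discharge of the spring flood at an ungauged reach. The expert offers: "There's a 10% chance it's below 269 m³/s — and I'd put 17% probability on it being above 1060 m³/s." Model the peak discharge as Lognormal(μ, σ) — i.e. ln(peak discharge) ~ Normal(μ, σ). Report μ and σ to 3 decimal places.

μ ≈ 6.381, σ ≈ 0.613

If T ~ Lognormal(μ,σ) then ln T ~ Normal(μ,σ), so the p-quantile of ln T is μ + z_p·σ.
ln(269) = 5.595 and ln(1060) = 6.966; z_{0.1} = -1.282, z_{0.83} = 0.9542.
σ = (6.966 − 5.595)/(0.9542 − (-1.282)) = 0.613.
μ = 5.595 − (-1.282)·0.613 = 6.381.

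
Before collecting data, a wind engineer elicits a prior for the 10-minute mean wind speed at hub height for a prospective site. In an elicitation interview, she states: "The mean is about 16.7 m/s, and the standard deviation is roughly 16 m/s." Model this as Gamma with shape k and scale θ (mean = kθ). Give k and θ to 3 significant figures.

For Gamma(k, scale θ): mean = kθ, variance = kθ², so CV = 1/√k.
CV = SD/mean = 16/16.7 = 0.9581, hence k = 1/CV² = 1.09.
Then θ = mean/k = 16.7/1.09 = 15.3.

k ≈ 1.09, θ ≈ 15.3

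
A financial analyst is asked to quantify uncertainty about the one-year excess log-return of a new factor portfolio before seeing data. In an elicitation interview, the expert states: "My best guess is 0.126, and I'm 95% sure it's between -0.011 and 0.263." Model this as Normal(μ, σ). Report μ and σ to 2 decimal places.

A symmetric 95% interval runs μ ± z·σ with z = 1.96.
Half-width = 0.137, so σ = 0.137/1.96 = 0.07.
μ is the stated best guess, 0.13.

μ = 0.13, σ = 0.07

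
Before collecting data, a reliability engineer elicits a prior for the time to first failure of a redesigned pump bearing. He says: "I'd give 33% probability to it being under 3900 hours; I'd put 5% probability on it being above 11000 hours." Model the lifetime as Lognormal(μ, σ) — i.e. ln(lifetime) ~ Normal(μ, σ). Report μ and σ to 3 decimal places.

μ ≈ 8.488, σ ≈ 0.497

If T ~ Lognormal(μ,σ) then ln T ~ Normal(μ,σ), so the p-quantile of ln T is μ + z_p·σ.
ln(3900) = 8.269 and ln(11000) = 9.306; z_{0.33} = -0.4399, z_{0.95} = 1.645.
σ = (9.306 − 8.269)/(1.645 − (-0.4399)) = 0.497.
μ = 8.269 − (-0.4399)·0.497 = 8.488.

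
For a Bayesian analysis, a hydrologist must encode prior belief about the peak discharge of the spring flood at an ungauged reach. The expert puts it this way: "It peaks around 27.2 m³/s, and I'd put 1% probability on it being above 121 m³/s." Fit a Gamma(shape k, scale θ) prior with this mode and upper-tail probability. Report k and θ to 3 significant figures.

Gamma(k,θ) with k>1 has mode (k−1)θ, so θ = 27.2/(k−1).
Need P(X < 121) = 0.99 with θ tied to k this way. Start at k = 2, θ = 27.2: P(X<121) ≈ 0.936.
Too low — raise k to concentrate. Iterating converges to k ≈ 2.82.
Then θ = 27.2/(2.82−1) ≈ 14.9.

k ≈ 2.82, θ ≈ 14.9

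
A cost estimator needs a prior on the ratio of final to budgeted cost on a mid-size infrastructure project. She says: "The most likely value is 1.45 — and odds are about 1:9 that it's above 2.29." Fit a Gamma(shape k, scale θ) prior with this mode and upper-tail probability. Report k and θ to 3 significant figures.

Gamma(k,θ) with k>1 has mode (k−1)θ, so θ = 1.45/(k−1).
Need P(X < 2.29) = 0.9 with θ tied to k this way. Start at k = 2, θ = 1.45: P(X<2.29) ≈ 0.468.
Too low — raise k to concentrate. Iterating converges to k ≈ 9.98.
Then θ = 1.45/(9.98−1) ≈ 0.161.

k ≈ 9.98, θ ≈ 0.161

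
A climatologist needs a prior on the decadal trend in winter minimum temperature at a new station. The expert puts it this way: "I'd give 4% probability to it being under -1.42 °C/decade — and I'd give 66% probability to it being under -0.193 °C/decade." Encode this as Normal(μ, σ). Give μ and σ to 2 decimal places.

The p-quantile of Normal(μ,σ) is μ + z_p·σ, with z_{0.04} = -1.751 and z_{0.66} = 0.4125.
Eliminate σ: μ = (z₂·x₁ − z₁·x₂)/(z₂ − z₁) = (0.4125·-1.42 − (-1.751)·-0.193)/2.163 = -0.43.
Then σ = (x₂ − x₁)/(z₂ − z₁) = (-0.193 − -1.42)/2.163 = 0.57.

μ = -0.43, σ = 0.57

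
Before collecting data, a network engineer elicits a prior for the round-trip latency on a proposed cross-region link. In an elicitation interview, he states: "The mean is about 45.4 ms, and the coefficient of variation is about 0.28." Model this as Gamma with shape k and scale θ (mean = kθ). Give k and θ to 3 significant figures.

For Gamma(k, scale θ): mean = kθ, variance = kθ², so CV = 1/√k.
CV = 0.28, hence k = 1/CV² = 12.8.
Then θ = mean/k = 45.4/12.8 = 3.56.

k ≈ 12.8, θ ≈ 3.56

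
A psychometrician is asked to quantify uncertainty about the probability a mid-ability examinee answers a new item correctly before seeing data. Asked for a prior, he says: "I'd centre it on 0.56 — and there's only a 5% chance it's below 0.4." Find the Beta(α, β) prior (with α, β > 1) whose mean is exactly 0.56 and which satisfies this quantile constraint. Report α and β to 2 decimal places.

With mean 0.56 fixed, write α = 0.56s, β = 0.44s where s = α+β.
Need P(θ < 0.4) = 0.05 under Beta(0.56s, 0.44s). Normal approximation: (q−m)/√(m(1−m)/s) ≈ z_{0.05} = -1.64, so s ≈ 0.56·0.44·(-1.64)²/(0.4−0.56)² = 26.0.
At s = 26.0: P(θ<0.4) ≈ 0.050. Adjusting to match 0.05 gives s ≈ 26.03.
So α = 0.56·26.03 ≈ 14.58, β = 0.44·26.03 ≈ 11.45.

α ≈ 14.58, β ≈ 11.45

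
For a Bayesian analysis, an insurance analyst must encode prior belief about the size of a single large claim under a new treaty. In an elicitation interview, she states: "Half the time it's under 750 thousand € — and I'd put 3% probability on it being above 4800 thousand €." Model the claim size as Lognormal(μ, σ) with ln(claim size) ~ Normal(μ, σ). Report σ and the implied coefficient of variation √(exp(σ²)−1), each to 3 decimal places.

σ ≈ 0.987, CV ≈ 1.284

If T ~ Lognormal(μ,σ) then ln T ~ Normal(μ,σ), so the p-quantile of ln T is μ + z_p·σ.
ln(750) = 6.62 and ln(4800) = 8.476; z_{0.5} = 0, z_{0.97} = 1.881.
σ = (8.476 − 6.62)/(1.881 − (0)) = 0.987.
μ = 6.62 − (0)·0.987 = 6.620.
CV = √(exp(σ²)−1) = √(exp(0.9741)−1) = 1.284.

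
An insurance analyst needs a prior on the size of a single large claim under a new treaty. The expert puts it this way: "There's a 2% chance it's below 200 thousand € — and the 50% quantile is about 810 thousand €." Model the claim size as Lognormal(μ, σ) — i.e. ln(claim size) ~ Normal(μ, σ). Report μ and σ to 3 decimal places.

μ ≈ 6.697, σ ≈ 0.681

If T ~ Lognormal(μ,σ) then ln T ~ Normal(μ,σ), so the p-quantile of ln T is μ + z_p·σ.
ln(200) = 5.298 and ln(810) = 6.697; z_{0.02} = -2.054, z_{0.5} = 0.
σ = (6.697 − 5.298)/(0 − (-2.054)) = 0.681.
μ = 5.298 − (-2.054)·0.681 = 6.697.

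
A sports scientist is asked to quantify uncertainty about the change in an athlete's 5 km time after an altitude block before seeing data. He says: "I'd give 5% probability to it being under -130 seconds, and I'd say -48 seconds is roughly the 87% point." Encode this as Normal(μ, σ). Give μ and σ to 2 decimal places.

For Normal(μ,σ), the p-quantile is μ + z_p·σ. Here z_{0.05} = -1.645, z_{0.87} = 1.126.
So -130 = μ − 1.645σ and -48 = μ + 1.126σ.
Subtracting: σ = (-48 − -130)/(1.126 − (-1.645)) = 29.59.
Then μ = -130 − (-1.645)·29.59 = -81.33.

μ = -81.33, σ = 29.59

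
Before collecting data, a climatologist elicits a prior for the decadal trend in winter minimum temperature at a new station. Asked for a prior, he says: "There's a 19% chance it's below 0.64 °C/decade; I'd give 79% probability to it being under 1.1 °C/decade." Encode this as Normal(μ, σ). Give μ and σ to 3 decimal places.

For Normal(μ,σ), the p-quantile is μ + z_p·σ. Here z_{0.19} = -0.8779, z_{0.79} = 0.8064.
So 0.64 = μ − 0.8779σ and 1.1 = μ + 0.8064σ.
Subtracting: σ = (1.1 − 0.64)/(0.8064 − (-0.8779)) = 0.273.
Then μ = 0.64 − (-0.8779)·0.273 = 0.880.

μ = 0.880, σ = 0.273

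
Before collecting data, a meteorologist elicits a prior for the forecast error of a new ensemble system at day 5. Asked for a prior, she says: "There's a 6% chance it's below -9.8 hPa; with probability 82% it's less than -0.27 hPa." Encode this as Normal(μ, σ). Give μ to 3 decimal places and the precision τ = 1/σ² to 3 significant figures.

The p-quantile of Normal(μ,σ) is μ + z_p·σ, with z_{0.06} = -1.555 and z_{0.82} = 0.9154.
Eliminate σ: μ = (z₂·x₁ − z₁·x₂)/(z₂ − z₁) = (0.9154·-9.8 − (-1.555)·-0.27)/2.47 = -3.802.
Then σ = (x₂ − x₁)/(z₂ − z₁) = (-0.27 − -9.8)/2.47 = 3.858.
Precision τ = 1/σ² = 1/3.858² = 0.0672.

μ = -3.802, τ = 0.0672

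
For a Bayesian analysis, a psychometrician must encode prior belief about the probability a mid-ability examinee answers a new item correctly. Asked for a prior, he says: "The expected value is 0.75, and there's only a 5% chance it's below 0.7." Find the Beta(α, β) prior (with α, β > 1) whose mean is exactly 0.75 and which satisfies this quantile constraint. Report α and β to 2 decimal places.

α ≈ 159.78, β ≈ 53.26

With mean 0.75 fixed, write α = 0.75s, β = 0.25s where s = α+β.
Need P(θ < 0.7) = 0.05 under Beta(0.75s, 0.25s). Normal approximation: (q−m)/√(m(1−m)/s) ≈ z_{0.05} = -1.64, so s ≈ 0.75·0.25·(-1.64)²/(0.7−0.75)² = 202.9.
At s = 202.9: P(θ<0.7) ≈ 0.054. Adjusting to match 0.05 gives s ≈ 213.04.
So α = 0.75·213.04 ≈ 159.78, β = 0.25·213.04 ≈ 53.26.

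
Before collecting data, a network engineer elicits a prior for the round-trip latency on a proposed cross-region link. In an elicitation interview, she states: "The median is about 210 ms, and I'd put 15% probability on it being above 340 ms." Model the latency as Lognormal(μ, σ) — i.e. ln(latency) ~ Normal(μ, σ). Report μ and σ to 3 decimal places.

μ ≈ 5.347, σ ≈ 0.465

If T ~ Lognormal(μ,σ) then ln T ~ Normal(μ,σ), so the p-quantile of ln T is μ + z_p·σ.
ln(210) = 5.347 and ln(340) = 5.829; z_{0.5} = 0, z_{0.85} = 1.036.
σ = (5.829 − 5.347)/(1.036 − (0)) = 0.465.
μ = 5.347 − (0)·0.465 = 5.347.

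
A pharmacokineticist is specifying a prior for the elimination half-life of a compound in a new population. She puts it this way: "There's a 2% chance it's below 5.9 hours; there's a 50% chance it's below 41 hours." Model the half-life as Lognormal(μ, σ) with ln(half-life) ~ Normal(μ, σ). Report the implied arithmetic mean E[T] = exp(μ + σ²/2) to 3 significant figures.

If T ~ Lognormal(μ,σ) then ln T ~ Normal(μ,σ), so the p-quantile of ln T is μ + z_p·σ.
ln(5.9) = 1.775 and ln(41) = 3.714; z_{0.02} = -2.054, z_{0.5} = 0.
σ = (3.714 − 1.775)/(0 − (-2.054)) = 0.944.
μ = 1.775 − (-2.054)·0.944 = 3.714.
E[T] = exp(μ + σ²/2) = exp(3.714 + 0.4455) = 64 hours.

E[T] ≈ 64 hours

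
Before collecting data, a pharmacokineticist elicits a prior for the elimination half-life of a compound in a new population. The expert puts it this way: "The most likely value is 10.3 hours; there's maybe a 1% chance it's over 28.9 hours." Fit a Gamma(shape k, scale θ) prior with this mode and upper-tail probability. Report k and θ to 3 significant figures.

Gamma(k,θ) with k>1 has mode (k−1)θ, so θ = 10.3/(k−1).
Need P(X < 28.9) = 0.99 with θ tied to k this way. Start at k = 2, θ = 10.3: P(X<28.9) ≈ 0.770.
Too low — raise k to concentrate. Iterating converges to k ≈ 5.3.
Then θ = 10.3/(5.3−1) ≈ 2.4.

k ≈ 5.3, θ ≈ 2.4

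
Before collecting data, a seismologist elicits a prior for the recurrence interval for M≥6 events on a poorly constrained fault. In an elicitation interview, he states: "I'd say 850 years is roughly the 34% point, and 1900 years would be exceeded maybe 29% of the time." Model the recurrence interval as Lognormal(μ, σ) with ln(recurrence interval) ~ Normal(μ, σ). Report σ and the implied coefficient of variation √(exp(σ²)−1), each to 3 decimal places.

σ ≈ 0.833, CV ≈ 1.000

If T ~ Lognormal(μ,σ) then ln T ~ Normal(μ,σ), so the p-quantile of ln T is μ + z_p·σ.
ln(850) = 6.745 and ln(1900) = 7.55; z_{0.34} = -0.4125, z_{0.71} = 0.5534.
σ = (7.55 − 6.745)/(0.5534 − (-0.4125)) = 0.833.
μ = 6.745 − (-0.4125)·0.833 = 7.089.
CV = √(exp(σ²)−1) = √(exp(0.6936)−1) = 1.000.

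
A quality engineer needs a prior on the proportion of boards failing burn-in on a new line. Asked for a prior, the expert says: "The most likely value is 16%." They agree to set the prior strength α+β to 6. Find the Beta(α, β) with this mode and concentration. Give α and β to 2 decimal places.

For α,β > 1 the Beta mode is (α−1)/(α+β−2). With α+β = 6, the mode is (α−1)/4.
Set (α−1)/4 = 0.16 → α = 1 + 0.16·4 = 1.64.
β = 6 − α = 4.36.

α = 1.64, β = 4.36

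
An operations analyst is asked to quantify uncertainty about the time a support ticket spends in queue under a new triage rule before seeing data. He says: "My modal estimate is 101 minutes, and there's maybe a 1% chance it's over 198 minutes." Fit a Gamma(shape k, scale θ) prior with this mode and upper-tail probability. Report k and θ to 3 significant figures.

Gamma(k,θ) with k>1 has mode (k−1)θ, so θ = 101/(k−1).
Need P(X < 198) = 0.99 with θ tied to k this way. Start at k = 2, θ = 101: P(X<198) ≈ 0.583.
Too low — raise k to concentrate. Iterating converges to k ≈ 11.9.
Then θ = 101/(11.9−1) ≈ 9.28.

k ≈ 11.9, θ ≈ 9.28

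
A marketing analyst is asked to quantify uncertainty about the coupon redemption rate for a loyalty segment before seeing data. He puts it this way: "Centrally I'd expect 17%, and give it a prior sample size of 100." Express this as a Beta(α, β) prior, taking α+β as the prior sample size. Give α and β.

α = 17, β = 83

Under the effective-sample-size interpretation, Beta(α, β) has prior mean α/(α+β) and prior sample size α+β.
So α+β = 100 and α/(α+β) = 0.17, giving α = 0.17·100 = 17 and β = 100 − 17 = 83.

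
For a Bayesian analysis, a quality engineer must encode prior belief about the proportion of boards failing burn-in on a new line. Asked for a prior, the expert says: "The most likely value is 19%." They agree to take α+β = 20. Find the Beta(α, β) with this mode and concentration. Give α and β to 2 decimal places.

α = 4.42, β = 15.58

For α,β > 1 the Beta mode is (α−1)/(α+β−2). With α+β = 20, the mode is (α−1)/18.
Set (α−1)/18 = 0.19 → α = 1 + 0.19·18 = 4.42.
β = 20 − α = 15.58.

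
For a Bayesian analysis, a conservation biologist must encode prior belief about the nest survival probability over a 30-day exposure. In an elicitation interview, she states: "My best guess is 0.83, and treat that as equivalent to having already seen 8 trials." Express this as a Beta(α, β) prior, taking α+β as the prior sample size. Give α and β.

α = 6.64, β = 1.36

Under the effective-sample-size interpretation, Beta(α, β) has prior mean α/(α+β) and prior sample size α+β.
So α+β = 8 and α/(α+β) = 0.83, giving α = 0.83·8 = 6.64 and β = 8 − 6.64 = 1.36.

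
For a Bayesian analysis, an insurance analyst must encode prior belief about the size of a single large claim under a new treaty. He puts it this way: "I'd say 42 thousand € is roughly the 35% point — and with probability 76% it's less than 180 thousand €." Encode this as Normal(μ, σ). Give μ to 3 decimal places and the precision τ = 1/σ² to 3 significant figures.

μ = 90.711, τ = 6.26e-05

For Normal(μ,σ), the p-quantile is μ + z_p·σ. Here z_{0.35} = -0.3853, z_{0.76} = 0.7063.
So 42 = μ − 0.3853σ and 180 = μ + 0.7063σ.
Subtracting: σ = (180 − 42)/(0.7063 − (-0.3853)) = 126.417.
Then μ = 42 − (-0.3853)·126.417 = 90.711.
Precision τ = 1/σ² = 1/126.4² = 6.26e-05.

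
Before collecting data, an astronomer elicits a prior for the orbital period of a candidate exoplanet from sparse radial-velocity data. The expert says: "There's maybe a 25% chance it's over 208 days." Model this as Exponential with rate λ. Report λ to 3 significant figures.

P(T > 208.0) = e^(−λ·208.0) = 0.25, so λ = −ln(0.25)/208.0 = 0.00666.

λ ≈ 0.00666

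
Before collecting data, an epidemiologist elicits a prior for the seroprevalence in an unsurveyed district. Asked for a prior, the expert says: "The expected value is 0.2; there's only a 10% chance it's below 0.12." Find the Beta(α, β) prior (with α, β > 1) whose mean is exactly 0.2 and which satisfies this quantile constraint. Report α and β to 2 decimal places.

With mean 0.2 fixed, write α = 0.2s, β = 0.8s where s = α+β.
Need P(θ < 0.12) = 0.1 under Beta(0.2s, 0.8s). Normal approximation: (q−m)/√(m(1−m)/s) ≈ z_{0.1} = -1.28, so s ≈ 0.2·0.8·(-1.28)²/(0.12−0.2)² = 41.1.
At s = 41.1: P(θ<0.12) ≈ 0.085. Adjusting to match 0.1 gives s ≈ 36.53.
So α = 0.2·36.53 ≈ 7.31, β = 0.8·36.53 ≈ 29.22.

α ≈ 7.31, β ≈ 29.22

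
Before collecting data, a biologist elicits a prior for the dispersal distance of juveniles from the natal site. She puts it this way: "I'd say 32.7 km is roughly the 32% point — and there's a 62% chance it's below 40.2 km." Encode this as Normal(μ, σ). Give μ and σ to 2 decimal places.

μ = 37.24, σ = 9.70

The p-quantile of Normal(μ,σ) is μ + z_p·σ, with z_{0.32} = -0.4677 and z_{0.62} = 0.3055.
Eliminate σ: μ = (z₂·x₁ − z₁·x₂)/(z₂ − z₁) = (0.3055·32.7 − (-0.4677)·40.2)/0.7732 = 37.24.
Then σ = (x₂ − x₁)/(z₂ − z₁) = (40.2 − 32.7)/0.7732 = 9.70.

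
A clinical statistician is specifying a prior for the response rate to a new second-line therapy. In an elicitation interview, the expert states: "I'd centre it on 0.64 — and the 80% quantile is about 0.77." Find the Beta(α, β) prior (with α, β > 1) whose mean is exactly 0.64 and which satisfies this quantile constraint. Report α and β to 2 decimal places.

α ≈ 6.40, β ≈ 3.60

With mean 0.64 fixed, write α = 0.64s, β = 0.36s where s = α+β.
Need P(θ < 0.77) = 0.8 under Beta(0.64s, 0.36s). Normal approximation: (q−m)/√(m(1−m)/s) ≈ z_{0.8} = 0.842, so s ≈ 0.64·0.36·(0.842)²/(0.77−0.64)² = 9.7.
At s = 9.7: P(θ<0.77) ≈ 0.795. Adjusting to match 0.8 gives s ≈ 10.01.
So α = 0.64·10.01 ≈ 6.40, β = 0.36·10.01 ≈ 3.60.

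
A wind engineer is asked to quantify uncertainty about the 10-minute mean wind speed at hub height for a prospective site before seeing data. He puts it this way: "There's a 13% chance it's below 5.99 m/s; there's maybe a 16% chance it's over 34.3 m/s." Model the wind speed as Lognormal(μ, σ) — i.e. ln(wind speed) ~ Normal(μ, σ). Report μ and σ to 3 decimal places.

μ ≈ 2.717, σ ≈ 0.823

If T ~ Lognormal(μ,σ) then ln T ~ Normal(μ,σ), so the p-quantile of ln T is μ + z_p·σ.
ln(5.99) = 1.79 and ln(34.3) = 3.535; z_{0.13} = -1.126, z_{0.84} = 0.9945.
σ = (3.535 − 1.79)/(0.9945 − (-1.126)) = 0.823.
μ = 1.79 − (-1.126)·0.823 = 2.717.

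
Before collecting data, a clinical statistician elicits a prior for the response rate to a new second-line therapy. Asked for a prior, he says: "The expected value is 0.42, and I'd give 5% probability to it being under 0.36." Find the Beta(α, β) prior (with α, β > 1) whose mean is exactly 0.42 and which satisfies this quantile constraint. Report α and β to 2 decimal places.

α ≈ 75.23, β ≈ 103.89

With mean 0.42 fixed, write α = 0.42s, β = 0.58s where s = α+β.
Need P(θ < 0.36) = 0.05 under Beta(0.42s, 0.58s). Normal approximation: (q−m)/√(m(1−m)/s) ≈ z_{0.05} = -1.64, so s ≈ 0.42·0.58·(-1.64)²/(0.36−0.42)² = 183.1.
At s = 183.1: P(θ<0.36) ≈ 0.048. Adjusting to match 0.05 gives s ≈ 179.12.
So α = 0.42·179.12 ≈ 75.23, β = 0.58·179.12 ≈ 103.89.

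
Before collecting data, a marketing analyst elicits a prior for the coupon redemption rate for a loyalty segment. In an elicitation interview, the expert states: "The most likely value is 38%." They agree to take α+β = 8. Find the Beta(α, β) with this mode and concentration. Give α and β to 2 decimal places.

α = 3.28, β = 4.72

For α,β > 1 the Beta mode is (α−1)/(α+β−2). With α+β = 8, the mode is (α−1)/6.
Set (α−1)/6 = 0.38 → α = 1 + 0.38·6 = 3.28.
β = 8 − α = 4.72.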